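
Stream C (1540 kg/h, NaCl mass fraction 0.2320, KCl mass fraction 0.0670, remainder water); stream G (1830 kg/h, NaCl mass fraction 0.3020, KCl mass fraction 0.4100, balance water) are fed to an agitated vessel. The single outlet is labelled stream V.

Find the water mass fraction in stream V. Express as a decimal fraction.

Total flow out = 1540 + 1830 = 3370 kg/h.
water in = 1540×0.701 + 1830×0.288 = 1606.6 kg/h.
water mass fraction in V = 1606.6/3370 = 0.4767.

0.4767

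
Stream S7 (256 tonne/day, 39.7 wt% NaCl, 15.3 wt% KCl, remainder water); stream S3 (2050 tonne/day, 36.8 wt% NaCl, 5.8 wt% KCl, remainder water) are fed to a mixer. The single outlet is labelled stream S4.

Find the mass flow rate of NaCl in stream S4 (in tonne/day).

NaCl out = NaCl in = 256×0.397 + 2050×0.368 = 856.03 tonne/day.

856 tonne/day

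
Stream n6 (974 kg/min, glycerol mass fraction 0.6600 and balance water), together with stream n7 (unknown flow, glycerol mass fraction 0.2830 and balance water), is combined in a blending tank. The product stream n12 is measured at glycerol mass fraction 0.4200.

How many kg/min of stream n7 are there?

Let n7 be the unknown flow. Total out = 974 + n7.
glycerol balance: 642.84 + 0.283·n7 = 0.420·(974 + n7)
(0.283 − 0.420)·n7 = 0.420×974 − 642.84 = -233.76
n7 = -233.76 / -0.137 = 1706.3 kg/min

1706 kg/min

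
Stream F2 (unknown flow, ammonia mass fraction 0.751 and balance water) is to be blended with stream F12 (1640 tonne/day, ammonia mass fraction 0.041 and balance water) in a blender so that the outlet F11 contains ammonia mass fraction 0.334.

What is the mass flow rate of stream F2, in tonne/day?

1152 tonne/day

Let F2 be the unknown flow. Total out = 1640 + F2.
ammonia balance: 67.24 + 0.751·F2 = 0.334·(1640 + F2)
(0.751 − 0.334)·F2 = 0.334×1640 − 67.24 = 480.52
F2 = 480.52 / 0.417 = 1152.3 tonne/day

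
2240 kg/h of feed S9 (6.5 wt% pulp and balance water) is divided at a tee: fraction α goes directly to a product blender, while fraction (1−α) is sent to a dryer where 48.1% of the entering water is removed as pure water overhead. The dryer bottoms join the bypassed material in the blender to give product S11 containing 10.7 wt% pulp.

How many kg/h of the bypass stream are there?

All 2240×0.065 = 145.6 kg/h of pulp reaches S11, so S11 = 145.6/0.107 = 1360.7 kg/h and vapour = 879.25 kg/h.
The evaporator receives (1−α)·2240 of feed at 0.935 water and removes 0.481 of that water:
0.481×0.935×(1−α)×2240 = 879.25
(1−α) = 879.25/1007.4 = 0.8728;  α = 0.1272.
Bypass flow = 0.1272×2240 = 284.95 kg/h.

285 kg/h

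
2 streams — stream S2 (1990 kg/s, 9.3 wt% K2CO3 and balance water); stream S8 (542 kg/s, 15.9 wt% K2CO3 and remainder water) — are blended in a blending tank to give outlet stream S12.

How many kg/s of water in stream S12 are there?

water out = water in = 1990×0.907 + 542×0.841 = 2260.8 kg/s.

2261 kg/s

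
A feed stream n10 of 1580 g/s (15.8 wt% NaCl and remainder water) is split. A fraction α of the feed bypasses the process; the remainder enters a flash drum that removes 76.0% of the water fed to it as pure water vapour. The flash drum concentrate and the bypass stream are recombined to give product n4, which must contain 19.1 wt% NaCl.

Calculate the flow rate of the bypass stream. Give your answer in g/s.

All 1580×0.158 = 249.64 g/s of NaCl reaches n4, so n4 = 249.64/0.191 = 1307 g/s and vapour = 272.98 g/s.
The evaporator receives (1−α)·1580 of feed at 0.842 water and removes 0.760 of that water:
0.760×0.842×(1−α)×1580 = 272.98
(1−α) = 272.98/1011.1 = 0.2700;  α = 0.7300.
Bypass flow = 0.7300×1580 = 1153.4 g/s.

1153 g/s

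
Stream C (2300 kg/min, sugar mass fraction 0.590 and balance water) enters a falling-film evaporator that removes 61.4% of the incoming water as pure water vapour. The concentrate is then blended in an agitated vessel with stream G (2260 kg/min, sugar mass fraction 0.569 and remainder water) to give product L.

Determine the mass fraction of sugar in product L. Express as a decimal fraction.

Vapour removed = 0.614×0.410×2300 = 579 kg/min; concentrate = 1721 kg/min.
sugar reaching the mixer = 1357 (from concentrate) + 2260×0.569 = 2642.9 kg/min.
Product flow = 1721 + 2260 = 3981 kg/min; sugar fraction = 0.664.

0.664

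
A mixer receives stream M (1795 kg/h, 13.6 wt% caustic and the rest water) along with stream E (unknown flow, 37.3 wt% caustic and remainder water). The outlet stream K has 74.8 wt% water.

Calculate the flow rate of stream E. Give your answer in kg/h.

1721 kg/h

Let E be the unknown flow. Total out = 1795 + E.
water balance: 1550.9 + 0.627·E = 0.748·(1795 + E)
(0.627 − 0.748)·E = 0.748×1795 − 1550.9 = -208.22
E = -208.22 / -0.121 = 1720.8 kg/h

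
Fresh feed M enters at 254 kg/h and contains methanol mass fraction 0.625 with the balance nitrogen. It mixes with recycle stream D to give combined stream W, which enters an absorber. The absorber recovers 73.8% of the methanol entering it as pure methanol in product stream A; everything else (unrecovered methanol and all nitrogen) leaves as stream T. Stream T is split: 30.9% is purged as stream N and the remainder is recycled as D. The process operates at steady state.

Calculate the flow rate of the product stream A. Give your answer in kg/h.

methanol in W: m_A = 254×0.625 + (1−0.309)·(1−0.738)·m_A, so m_A = 158.75/0.8190 = 193.84 kg/h.
Product A = 0.738×193.84 = 143.06 kg/h.

143.1 kg/h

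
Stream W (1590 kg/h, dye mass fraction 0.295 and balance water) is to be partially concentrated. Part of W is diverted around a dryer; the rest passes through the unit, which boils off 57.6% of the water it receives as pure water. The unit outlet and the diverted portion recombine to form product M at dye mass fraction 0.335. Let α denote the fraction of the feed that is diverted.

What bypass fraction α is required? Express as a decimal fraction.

0.706

All 1590×0.295 = 469.05 kg/h of dye reaches M, so M = 469.05/0.335 = 1400.1 kg/h and vapour = 189.85 kg/h.
The evaporator receives (1−α)·1590 of feed at 0.705 water and removes 0.576 of that water:
0.576×0.705×(1−α)×1590 = 189.85
(1−α) = 189.85/645.67 = 0.2940;  α = 0.7060.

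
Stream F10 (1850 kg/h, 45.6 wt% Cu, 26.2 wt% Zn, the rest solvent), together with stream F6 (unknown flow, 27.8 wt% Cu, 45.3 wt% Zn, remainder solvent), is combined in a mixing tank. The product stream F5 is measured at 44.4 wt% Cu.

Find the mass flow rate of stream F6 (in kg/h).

133.7 kg/h

Let F6 be the unknown flow. Total out = 1850 + F6.
Cu balance: 843.6 + 0.278·F6 = 0.444·(1850 + F6)
(0.278 − 0.444)·F6 = 0.444×1850 − 843.6 = -22.2
F6 = -22.2 / -0.166 = 133.73 kg/h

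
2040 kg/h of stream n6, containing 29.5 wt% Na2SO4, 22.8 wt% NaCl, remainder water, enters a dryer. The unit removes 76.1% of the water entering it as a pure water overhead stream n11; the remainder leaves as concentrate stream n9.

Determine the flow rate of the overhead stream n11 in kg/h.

740.5 kg/h

water entering = 2040×0.477 = 973.08 kg/h; overhead removed = 0.761×973.08 = 740.51 kg/h.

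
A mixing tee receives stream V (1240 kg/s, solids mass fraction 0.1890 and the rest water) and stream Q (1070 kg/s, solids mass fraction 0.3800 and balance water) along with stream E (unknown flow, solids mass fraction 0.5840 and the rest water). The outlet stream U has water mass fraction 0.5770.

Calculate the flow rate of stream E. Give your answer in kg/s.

2088 kg/s

Let E be the unknown flow. Total out = 2310 + E.
water balance: 1669 + 0.416·E = 0.577·(2310 + E)
(0.416 − 0.577)·E = 0.577×2310 − 1669 = -336.17
E = -336.17 / -0.161 = 2088 kg/s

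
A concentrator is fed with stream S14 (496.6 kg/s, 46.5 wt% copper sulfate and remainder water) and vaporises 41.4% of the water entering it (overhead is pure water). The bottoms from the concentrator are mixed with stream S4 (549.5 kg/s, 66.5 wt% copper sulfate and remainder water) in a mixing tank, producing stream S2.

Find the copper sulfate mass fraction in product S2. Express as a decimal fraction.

0.637

Vapour removed = 0.414×0.535×496.6 = 109.99 kg/s; concentrate = 386.61 kg/s.
copper sulfate reaching the mixer = 230.92 (from concentrate) + 549.5×0.665 = 596.34 kg/s.
Product flow = 386.61 + 549.5 = 936.11 kg/s; copper sulfate fraction = 0.637.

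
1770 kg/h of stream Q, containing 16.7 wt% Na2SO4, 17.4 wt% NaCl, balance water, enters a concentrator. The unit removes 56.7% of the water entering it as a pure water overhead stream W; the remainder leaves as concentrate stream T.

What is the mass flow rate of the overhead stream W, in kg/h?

661.4 kg/h

water entering = 1770×0.659 = 1166.4 kg/h; overhead removed = 0.567×1166.4 = 661.37 kg/h.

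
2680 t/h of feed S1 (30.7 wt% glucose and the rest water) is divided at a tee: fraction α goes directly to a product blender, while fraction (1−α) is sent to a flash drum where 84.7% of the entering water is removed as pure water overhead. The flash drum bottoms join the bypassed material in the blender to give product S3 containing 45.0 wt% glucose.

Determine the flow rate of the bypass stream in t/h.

1229 t/h

All 2680×0.307 = 822.76 t/h of glucose reaches S3, so S3 = 822.76/0.450 = 1828.4 t/h and vapour = 851.64 t/h.
The evaporator receives (1−α)·2680 of feed at 0.693 water and removes 0.847 of that water:
0.847×0.693×(1−α)×2680 = 851.64
(1−α) = 851.64/1573.1 = 0.5414;  α = 0.4586.
Bypass flow = 0.4586×2680 = 1229.1 t/h.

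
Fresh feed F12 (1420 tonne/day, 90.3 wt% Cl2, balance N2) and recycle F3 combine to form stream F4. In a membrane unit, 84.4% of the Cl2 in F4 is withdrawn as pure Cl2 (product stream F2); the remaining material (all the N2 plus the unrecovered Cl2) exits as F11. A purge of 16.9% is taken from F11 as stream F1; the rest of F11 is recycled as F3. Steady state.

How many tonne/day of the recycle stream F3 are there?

868.3 tonne/day

N2 enters only via F12 and leaves only via the purge: 1420×0.097 = 0.169×(N2 in F11), and the membrane unit passes all N2, so N2 in F4 = N2 in F11 = 815.03 tonne/day.
Cl2 in F4: m_A = 1420×0.903 + (1−0.169)·(1−0.844)·m_A, so m_A = 1282.3/0.8704 = 1473.2 tonne/day.
F11 = (1−0.844)×1473.2 + 815.03 = 1044.9 tonne/day.
Recycle F3 = (1−0.169)×1044.9 = 868.28 tonne/day.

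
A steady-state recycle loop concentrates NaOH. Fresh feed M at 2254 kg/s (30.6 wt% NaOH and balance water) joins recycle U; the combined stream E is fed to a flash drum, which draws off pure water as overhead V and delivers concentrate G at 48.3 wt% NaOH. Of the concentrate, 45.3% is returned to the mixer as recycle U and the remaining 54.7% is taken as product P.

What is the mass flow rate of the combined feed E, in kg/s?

Overall NaOH balance (none leaves overhead): NaOH in fresh feed = NaOH in product, i.e. 2254×0.306 = (1−0.453)·G·0.483.
G = 689.72/(0.483×0.547) = 2610.6 kg/s.
Recycle U = 0.453×2610.6 = 1182.6 kg/s.
Combined feed E = 2254 + 1182.6 = 3436.6 kg/s.

3437 kg/s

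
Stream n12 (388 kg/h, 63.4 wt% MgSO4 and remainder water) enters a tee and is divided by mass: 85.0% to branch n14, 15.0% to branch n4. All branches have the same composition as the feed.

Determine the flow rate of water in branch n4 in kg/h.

21.3 kg/h

Branch n4 total = 0.150×388 = 58.2 kg/h.
water in n4 = 0.366×58.2 = 21.301 kg/h.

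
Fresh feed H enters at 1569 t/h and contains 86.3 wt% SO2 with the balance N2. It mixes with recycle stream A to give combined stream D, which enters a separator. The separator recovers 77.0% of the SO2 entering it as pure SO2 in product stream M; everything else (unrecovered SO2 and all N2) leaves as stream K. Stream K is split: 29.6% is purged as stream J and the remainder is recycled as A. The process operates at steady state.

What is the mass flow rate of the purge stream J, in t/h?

N2 enters only via H and leaves only via the purge: 1569×0.137 = 0.296×(N2 in K), and the separator passes all N2, so N2 in D = N2 in K = 726.19 t/h.
SO2 in D: m_A = 1569×0.863 + (1−0.296)·(1−0.770)·m_A, so m_A = 1354/0.8381 = 1615.7 t/h.
K = (1−0.770)×1615.7 + 726.19 = 1097.8 t/h.
Purge J = 0.296×1097.8 = 324.95 t/h.

324.9 t/h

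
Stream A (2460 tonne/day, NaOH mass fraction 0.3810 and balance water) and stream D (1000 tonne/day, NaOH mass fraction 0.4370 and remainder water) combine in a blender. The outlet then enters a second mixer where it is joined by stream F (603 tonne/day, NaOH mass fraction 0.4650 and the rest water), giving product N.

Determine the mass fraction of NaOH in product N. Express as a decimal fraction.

Overall, product flow = 4063 tonne/day.
NaOH in = 2460×0.381 + 1000×0.437 + 603×0.465 = 1654.7 tonne/day.
NaOH fraction in N = 0.4072.

0.4072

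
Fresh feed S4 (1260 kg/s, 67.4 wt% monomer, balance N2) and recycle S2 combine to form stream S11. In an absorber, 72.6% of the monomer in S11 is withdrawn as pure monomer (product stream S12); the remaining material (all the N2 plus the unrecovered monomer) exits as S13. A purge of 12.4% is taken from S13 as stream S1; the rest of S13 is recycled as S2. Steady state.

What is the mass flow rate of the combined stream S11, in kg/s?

4430 kg/s

N2 enters only via S4 and leaves only via the purge: 1260×0.326 = 0.124×(N2 in S13), and the absorber passes all N2, so N2 in S11 = N2 in S13 = 3312.6 kg/s.
monomer in S11: m_A = 1260×0.674 + (1−0.124)·(1−0.726)·m_A, so m_A = 849.24/0.7600 = 1117.5 kg/s.
S11 = 1117.5 + 3312.6 = 4430 kg/s.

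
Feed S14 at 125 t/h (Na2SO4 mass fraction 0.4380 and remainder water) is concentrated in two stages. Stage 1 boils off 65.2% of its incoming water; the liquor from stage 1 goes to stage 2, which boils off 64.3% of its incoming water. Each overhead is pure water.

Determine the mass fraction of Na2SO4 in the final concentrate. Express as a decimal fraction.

0.8625

water in feed = 125×0.562 = 70.25 t/h.
After stage 1: water left = (1−0.652)×70.25 = 24.447; stream total = 79.197 t/h.
After stage 2: water left = (1−0.643)×24.447 = 8.7276; final concentrate = 63.478 t/h.
Na2SO4 fraction = 54.75/63.478 = 0.8625.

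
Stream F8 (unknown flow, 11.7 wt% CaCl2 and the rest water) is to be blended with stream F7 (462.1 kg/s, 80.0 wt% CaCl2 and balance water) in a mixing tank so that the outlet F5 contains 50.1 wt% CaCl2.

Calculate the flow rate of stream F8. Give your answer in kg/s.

Let F8 be the unknown flow. Total out = 462.1 + F8.
CaCl2 balance: 369.68 + 0.117·F8 = 0.501·(462.1 + F8)
(0.117 − 0.501)·F8 = 0.501×462.1 − 369.68 = -138.17
F8 = -138.17 / -0.384 = 359.81 kg/s

359.8 kg/s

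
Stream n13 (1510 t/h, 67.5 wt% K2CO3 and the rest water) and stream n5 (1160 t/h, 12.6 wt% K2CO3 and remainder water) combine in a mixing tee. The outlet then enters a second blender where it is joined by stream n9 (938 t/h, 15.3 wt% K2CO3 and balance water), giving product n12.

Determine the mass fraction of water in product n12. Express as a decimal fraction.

0.637

Overall, product flow = 3608 t/h.
water in = 1510×0.325 + 1160×0.874 + 938×0.847 = 2299.1 t/h.
water fraction in n12 = 0.637.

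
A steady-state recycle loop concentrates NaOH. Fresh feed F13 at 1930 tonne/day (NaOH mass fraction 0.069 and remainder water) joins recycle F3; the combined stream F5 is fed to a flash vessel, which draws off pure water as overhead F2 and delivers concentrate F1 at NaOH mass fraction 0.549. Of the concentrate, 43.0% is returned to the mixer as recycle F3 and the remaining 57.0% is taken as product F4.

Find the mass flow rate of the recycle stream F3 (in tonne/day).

183 tonne/day

Overall NaOH balance (none leaves overhead): NaOH in fresh feed = NaOH in product, i.e. 1930×0.069 = (1−0.430)·F1·0.549.
F1 = 133.17/(0.549×0.570) = 425.56 tonne/day.
Recycle F3 = 0.430×425.56 = 182.99 tonne/day.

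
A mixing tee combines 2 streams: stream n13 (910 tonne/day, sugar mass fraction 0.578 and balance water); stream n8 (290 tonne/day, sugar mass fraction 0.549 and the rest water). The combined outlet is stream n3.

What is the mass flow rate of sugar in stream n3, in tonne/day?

685.2 tonne/day

sugar out = sugar in = 910×0.578 + 290×0.549 = 685.19 tonne/day.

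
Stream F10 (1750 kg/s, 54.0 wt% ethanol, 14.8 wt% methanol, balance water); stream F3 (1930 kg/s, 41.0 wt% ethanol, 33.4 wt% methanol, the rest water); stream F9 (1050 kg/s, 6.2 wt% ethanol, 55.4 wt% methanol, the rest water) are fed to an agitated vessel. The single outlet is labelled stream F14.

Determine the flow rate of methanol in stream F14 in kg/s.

methanol out = methanol in = 1750×0.148 + 1930×0.334 + 1050×0.554 = 1485.3 kg/s.

1485 kg/s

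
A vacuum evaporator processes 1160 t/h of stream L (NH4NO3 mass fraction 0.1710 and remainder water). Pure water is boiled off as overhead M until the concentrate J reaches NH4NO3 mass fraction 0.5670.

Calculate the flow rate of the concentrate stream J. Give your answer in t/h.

349.8 t/h

NH4NO3 is conserved: 1160×0.171 = 198.36 t/h all reports to the concentrate.
Concentrate = 198.36/(target fraction) = 349.84 t/h.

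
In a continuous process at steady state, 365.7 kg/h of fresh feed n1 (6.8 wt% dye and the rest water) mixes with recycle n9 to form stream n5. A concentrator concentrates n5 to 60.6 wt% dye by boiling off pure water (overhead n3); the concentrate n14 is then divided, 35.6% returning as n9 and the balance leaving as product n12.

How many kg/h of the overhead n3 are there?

324.7 kg/h

Overall dye balance (none leaves overhead): dye in fresh feed = dye in product, i.e. 365.7×0.068 = (1−0.356)·n14·0.606.
n14 = 24.868/(0.606×0.644) = 63.72 kg/h.
Recycle n9 = 0.356×63.72 = 22.684 kg/h.
Combined feed n5 = 365.7 + 22.684 = 388.38 kg/h.
Overhead n3 = n5 − n14 = 388.38 − 63.72 = 324.66 kg/h.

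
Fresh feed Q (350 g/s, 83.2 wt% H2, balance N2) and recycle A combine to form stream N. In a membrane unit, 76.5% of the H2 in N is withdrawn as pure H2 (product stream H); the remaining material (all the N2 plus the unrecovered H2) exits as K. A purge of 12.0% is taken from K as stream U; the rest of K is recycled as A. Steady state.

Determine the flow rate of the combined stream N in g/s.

857.1 g/s

N2 enters only via Q and leaves only via the purge: 350×0.168 = 0.120×(N2 in K), and the membrane unit passes all N2, so N2 in N = N2 in K = 490 g/s.
H2 in N: m_A = 350×0.832 + (1−0.120)·(1−0.765)·m_A, so m_A = 291.2/0.7932 = 367.12 g/s.
N = 367.12 + 490 = 857.12 g/s.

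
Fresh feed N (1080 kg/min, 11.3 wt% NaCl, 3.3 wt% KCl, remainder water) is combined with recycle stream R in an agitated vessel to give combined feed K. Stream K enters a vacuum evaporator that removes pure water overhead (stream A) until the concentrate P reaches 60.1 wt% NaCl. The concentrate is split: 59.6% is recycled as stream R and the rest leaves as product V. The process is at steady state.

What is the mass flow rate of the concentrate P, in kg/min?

Overall NaCl balance (none leaves overhead): NaCl in fresh feed = NaCl in product, i.e. 1080×0.113 = (1−0.596)·P·0.601.
P = 122.04/(0.601×0.404) = 502.63 kg/min.

502.6 kg/min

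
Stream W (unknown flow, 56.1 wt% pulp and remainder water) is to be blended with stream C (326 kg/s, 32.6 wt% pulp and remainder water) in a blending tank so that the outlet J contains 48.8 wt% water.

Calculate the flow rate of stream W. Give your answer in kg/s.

Let W be the unknown flow. Total out = 326 + W.
water balance: 219.72 + 0.439·W = 0.488·(326 + W)
(0.439 − 0.488)·W = 0.488×326 − 219.72 = -60.636
W = -60.636 / -0.049 = 1237.5 kg/s

1237 kg/s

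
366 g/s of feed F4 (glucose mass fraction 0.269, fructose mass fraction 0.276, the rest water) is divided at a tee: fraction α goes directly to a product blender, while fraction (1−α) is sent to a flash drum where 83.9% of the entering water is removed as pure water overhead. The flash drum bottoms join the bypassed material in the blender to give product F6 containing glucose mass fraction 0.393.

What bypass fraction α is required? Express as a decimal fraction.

All 366×0.269 = 98.454 g/s of glucose reaches F6, so F6 = 98.454/0.393 = 250.52 g/s and vapour = 115.48 g/s.
The evaporator receives (1−α)·366 of feed at 0.455 water and removes 0.839 of that water:
0.839×0.455×(1−α)×366 = 115.48
(1−α) = 115.48/139.72 = 0.8265;  α = 0.1735.

0.173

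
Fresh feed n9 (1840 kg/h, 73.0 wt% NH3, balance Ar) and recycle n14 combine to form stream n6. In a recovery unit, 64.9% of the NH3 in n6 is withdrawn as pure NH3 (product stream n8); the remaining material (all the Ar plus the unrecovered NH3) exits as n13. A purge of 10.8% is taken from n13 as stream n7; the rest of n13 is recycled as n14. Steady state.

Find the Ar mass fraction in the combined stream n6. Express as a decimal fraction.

0.702

Ar enters only via n9 and leaves only via the purge: 1840×0.270 = 0.108×(Ar in n13), and the recovery unit passes all Ar, so Ar in n6 = Ar in n13 = 4600 kg/h.
NH3 in n6: m_A = 1840×0.730 + (1−0.108)·(1−0.649)·m_A, so m_A = 1343.2/0.6869 = 1955.4 kg/h.
n6 = 1955.4 + 4600 = 6555.4 kg/h.
Ar fraction in n6 = 4600/6555.4 = 0.702.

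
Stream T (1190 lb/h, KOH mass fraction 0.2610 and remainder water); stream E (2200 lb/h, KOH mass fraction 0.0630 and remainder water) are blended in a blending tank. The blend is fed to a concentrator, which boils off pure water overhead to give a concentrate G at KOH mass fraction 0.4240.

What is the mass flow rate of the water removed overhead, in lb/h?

KOH entering = 1190×0.261 + 2200×0.063 = 449.19 lb/h.
All KOH reports to G, so G = 449.19/0.424 = 1059.4 lb/h.
Total feed = 3390 lb/h; overhead = 3390 − 1059.4 = 2330.6 lb/h.

2331 lb/h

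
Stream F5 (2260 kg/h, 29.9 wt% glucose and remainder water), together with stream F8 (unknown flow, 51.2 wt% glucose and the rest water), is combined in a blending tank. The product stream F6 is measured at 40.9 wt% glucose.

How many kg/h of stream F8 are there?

Let F8 be the unknown flow. Total out = 2260 + F8.
glucose balance: 675.74 + 0.512·F8 = 0.409·(2260 + F8)
(0.512 − 0.409)·F8 = 0.409×2260 − 675.74 = 248.6
F8 = 248.6 / 0.103 = 2413.6 kg/h

2414 kg/h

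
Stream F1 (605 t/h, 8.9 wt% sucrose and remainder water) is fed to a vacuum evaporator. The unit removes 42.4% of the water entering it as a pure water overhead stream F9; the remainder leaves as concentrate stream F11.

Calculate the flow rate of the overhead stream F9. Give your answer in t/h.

water entering = 605×0.911 = 551.15 t/h; overhead removed = 0.424×551.15 = 233.69 t/h.

233.7 t/h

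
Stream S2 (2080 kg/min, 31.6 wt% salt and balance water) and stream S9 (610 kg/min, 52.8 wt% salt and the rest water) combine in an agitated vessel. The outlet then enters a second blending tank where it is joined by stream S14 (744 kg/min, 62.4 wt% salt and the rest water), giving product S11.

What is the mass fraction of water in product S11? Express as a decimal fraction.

0.5796

Overall, product flow = 3434 kg/min.
water in = 2080×0.684 + 610×0.472 + 744×0.376 = 1990.4 kg/min.
water fraction in S11 = 0.5796.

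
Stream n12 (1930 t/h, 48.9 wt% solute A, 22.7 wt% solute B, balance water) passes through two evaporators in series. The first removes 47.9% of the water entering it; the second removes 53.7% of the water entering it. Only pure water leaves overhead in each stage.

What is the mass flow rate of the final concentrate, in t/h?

1514 t/h

water in feed = 1930×0.284 = 548.12 t/h.
After stage 1: water left = (1−0.479)×548.12 = 285.57; stream total = 1667.5 t/h.
After stage 2: water left = (1−0.537)×285.57 = 132.22; final concentrate = 1514.1 t/h.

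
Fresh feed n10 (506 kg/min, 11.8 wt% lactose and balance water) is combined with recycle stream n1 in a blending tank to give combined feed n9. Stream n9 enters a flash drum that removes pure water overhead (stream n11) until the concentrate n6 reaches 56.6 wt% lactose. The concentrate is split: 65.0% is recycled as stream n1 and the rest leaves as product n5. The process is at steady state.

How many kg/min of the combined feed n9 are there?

701.9 kg/min

Overall lactose balance (none leaves overhead): lactose in fresh feed = lactose in product, i.e. 506×0.118 = (1−0.650)·n6·0.566.
n6 = 59.708/(0.566×0.350) = 301.4 kg/min.
Recycle n1 = 0.650×301.4 = 195.91 kg/min.
Combined feed n9 = 506 + 195.91 = 701.91 kg/min.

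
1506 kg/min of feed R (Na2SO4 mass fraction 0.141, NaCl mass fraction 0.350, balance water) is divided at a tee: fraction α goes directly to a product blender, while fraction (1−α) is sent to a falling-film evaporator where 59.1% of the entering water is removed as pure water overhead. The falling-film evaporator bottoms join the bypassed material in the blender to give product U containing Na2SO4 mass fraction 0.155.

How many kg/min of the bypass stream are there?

1054 kg/min

All 1506×0.141 = 212.35 kg/min of Na2SO4 reaches U, so U = 212.35/0.155 = 1370 kg/min and vapour = 136.03 kg/min.
The evaporator receives (1−α)·1506 of feed at 0.509 water and removes 0.591 of that water:
0.591×0.509×(1−α)×1506 = 136.03
(1−α) = 136.03/453.03 = 0.3003;  α = 0.6997.
Bypass flow = 0.6997×1506 = 1053.8 kg/min.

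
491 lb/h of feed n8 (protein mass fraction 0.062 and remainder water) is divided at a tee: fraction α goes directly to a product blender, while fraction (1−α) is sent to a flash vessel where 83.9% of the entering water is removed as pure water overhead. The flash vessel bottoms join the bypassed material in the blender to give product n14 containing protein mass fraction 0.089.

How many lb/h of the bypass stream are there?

301.7 lb/h

All 491×0.062 = 30.442 lb/h of protein reaches n14, so n14 = 30.442/0.089 = 342.04 lb/h and vapour = 148.96 lb/h.
The evaporator receives (1−α)·491 of feed at 0.938 water and removes 0.839 of that water:
0.839×0.938×(1−α)×491 = 148.96
(1−α) = 148.96/386.41 = 0.3855;  α = 0.6145.
Bypass flow = 0.6145×491 = 301.73 lb/h.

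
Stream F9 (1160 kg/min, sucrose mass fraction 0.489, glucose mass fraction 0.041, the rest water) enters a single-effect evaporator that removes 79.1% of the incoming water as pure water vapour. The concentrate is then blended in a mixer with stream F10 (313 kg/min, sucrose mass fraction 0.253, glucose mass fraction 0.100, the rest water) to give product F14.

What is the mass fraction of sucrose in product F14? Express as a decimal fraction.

Vapour removed = 0.791×0.470×1160 = 431.25 kg/min; concentrate = 728.75 kg/min.
sucrose reaching the mixer = 567.24 (from concentrate) + 313×0.253 = 646.43 kg/min.
Product flow = 728.75 + 313 = 1041.7 kg/min; sucrose fraction = 0.621.

0.621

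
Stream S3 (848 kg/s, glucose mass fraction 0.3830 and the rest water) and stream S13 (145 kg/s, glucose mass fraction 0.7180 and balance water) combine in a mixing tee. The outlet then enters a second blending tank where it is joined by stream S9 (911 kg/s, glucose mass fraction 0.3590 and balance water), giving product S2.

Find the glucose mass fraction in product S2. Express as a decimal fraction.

Overall, product flow = 1904 kg/s.
glucose in = 848×0.383 + 145×0.718 + 911×0.359 = 755.94 kg/s.
glucose fraction in S2 = 0.3970.

0.3970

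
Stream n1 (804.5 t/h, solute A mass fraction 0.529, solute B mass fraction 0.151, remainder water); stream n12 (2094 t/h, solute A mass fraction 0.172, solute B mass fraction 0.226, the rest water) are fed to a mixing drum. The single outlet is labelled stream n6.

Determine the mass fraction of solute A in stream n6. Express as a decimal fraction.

Total flow out = 804.5 + 2094 = 2898.5 t/h.
solute A in = 804.5×0.529 + 2094×0.172 = 785.75 t/h.
solute A mass fraction in n6 = 785.75/2898.5 = 0.271.

0.271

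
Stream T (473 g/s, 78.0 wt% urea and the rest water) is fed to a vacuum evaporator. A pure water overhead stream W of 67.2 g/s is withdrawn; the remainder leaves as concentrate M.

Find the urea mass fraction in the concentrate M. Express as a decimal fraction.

0.909

urea is not removed: 473×0.780 = 368.94 g/s of urea enters M.
Concentrate = 473 − 67.2 = 405.8 g/s.
Mass fraction = 368.94/405.8 = 0.909.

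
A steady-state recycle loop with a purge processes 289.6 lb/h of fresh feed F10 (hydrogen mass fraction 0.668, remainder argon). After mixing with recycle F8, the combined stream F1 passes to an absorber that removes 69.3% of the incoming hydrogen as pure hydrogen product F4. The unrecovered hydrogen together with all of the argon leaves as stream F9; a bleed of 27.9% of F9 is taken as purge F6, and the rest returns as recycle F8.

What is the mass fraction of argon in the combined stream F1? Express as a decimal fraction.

argon enters only via F10 and leaves only via the purge: 289.6×0.332 = 0.279×(argon in F9), and the absorber passes all argon, so argon in F1 = argon in F9 = 344.61 lb/h.
hydrogen in F1: m_A = 289.6×0.668 + (1−0.279)·(1−0.693)·m_A, so m_A = 193.45/0.7787 = 248.45 lb/h.
F1 = 248.45 + 344.61 = 593.06 lb/h.
argon fraction in F1 = 344.61/593.06 = 0.581.

0.581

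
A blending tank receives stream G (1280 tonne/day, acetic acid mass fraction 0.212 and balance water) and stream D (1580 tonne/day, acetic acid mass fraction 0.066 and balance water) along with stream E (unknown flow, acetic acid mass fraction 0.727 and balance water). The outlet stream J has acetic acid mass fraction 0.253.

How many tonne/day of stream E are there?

Let E be the unknown flow. Total out = 2860 + E.
acetic acid balance: 375.64 + 0.727·E = 0.253·(2860 + E)
(0.727 − 0.253)·E = 0.253×2860 − 375.64 = 347.94
E = 347.94 / 0.474 = 734.05 tonne/day

734.1 tonne/day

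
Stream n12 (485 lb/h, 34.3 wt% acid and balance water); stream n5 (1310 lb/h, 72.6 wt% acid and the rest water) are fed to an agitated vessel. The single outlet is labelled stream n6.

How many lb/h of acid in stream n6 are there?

acid out = acid in = 485×0.343 + 1310×0.726 = 1117.4 lb/h.

1117 lb/h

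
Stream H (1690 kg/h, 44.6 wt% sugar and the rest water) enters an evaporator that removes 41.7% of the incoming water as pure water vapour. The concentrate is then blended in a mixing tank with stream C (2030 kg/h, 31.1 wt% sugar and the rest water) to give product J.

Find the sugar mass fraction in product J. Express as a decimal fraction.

Vapour removed = 0.417×0.554×1690 = 390.42 kg/h; concentrate = 1299.6 kg/h.
sugar reaching the mixer = 753.74 (from concentrate) + 2030×0.311 = 1385.1 kg/h.
Product flow = 1299.6 + 2030 = 3329.6 kg/h; sugar fraction = 0.416.

0.416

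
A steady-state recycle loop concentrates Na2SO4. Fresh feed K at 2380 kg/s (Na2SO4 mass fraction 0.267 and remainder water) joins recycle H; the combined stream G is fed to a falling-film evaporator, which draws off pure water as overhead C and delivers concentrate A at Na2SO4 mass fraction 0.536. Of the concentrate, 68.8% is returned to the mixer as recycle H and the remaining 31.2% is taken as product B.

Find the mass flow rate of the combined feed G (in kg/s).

Overall Na2SO4 balance (none leaves overhead): Na2SO4 in fresh feed = Na2SO4 in product, i.e. 2380×0.267 = (1−0.688)·A·0.536.
A = 635.46/(0.536×0.312) = 3799.9 kg/s.
Recycle H = 0.688×3799.9 = 2614.3 kg/s.
Combined feed G = 2380 + 2614.3 = 4994.3 kg/s.

4994 kg/s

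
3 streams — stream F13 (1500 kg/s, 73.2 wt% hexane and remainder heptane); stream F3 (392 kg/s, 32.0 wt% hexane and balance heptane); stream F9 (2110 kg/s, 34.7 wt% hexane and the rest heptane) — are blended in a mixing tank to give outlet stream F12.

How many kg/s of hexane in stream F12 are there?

1956 kg/s

hexane out = hexane in = 1500×0.732 + 392×0.320 + 2110×0.347 = 1955.6 kg/s.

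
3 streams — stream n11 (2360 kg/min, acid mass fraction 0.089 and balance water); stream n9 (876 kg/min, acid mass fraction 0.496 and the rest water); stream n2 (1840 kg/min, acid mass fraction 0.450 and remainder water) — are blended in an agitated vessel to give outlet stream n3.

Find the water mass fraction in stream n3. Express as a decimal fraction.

Total flow out = 2360 + 876 + 1840 = 5076 kg/min.
water in = 2360×0.911 + 876×0.504 + 1840×0.550 = 3603.5 kg/min.
water mass fraction in n3 = 3603.5/5076 = 0.710.

0.710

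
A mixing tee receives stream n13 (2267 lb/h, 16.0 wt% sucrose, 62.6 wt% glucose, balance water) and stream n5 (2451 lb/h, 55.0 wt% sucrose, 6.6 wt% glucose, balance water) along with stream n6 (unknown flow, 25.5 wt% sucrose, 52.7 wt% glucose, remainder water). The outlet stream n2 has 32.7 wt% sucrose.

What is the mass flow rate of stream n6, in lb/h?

2333 lb/h

Let n6 be the unknown flow. Total out = 4718 + n6.
sucrose balance: 1710.8 + 0.255·n6 = 0.327·(4718 + n6)
(0.255 − 0.327)·n6 = 0.327×4718 − 1710.8 = -167.98
n6 = -167.98 / -0.072 = 2333.1 lb/h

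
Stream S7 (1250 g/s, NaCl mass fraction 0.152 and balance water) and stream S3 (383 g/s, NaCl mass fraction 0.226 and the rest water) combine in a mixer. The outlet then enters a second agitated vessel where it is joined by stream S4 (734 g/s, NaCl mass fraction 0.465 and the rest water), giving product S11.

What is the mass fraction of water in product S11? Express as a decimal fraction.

0.739

Overall, product flow = 2367 g/s.
water in = 1250×0.848 + 383×0.774 + 734×0.535 = 1749.1 g/s.
water fraction in S11 = 0.739.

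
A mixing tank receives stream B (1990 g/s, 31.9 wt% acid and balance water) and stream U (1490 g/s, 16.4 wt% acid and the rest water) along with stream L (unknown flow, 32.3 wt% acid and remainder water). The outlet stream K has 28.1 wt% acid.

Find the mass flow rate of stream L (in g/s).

Let L be the unknown flow. Total out = 3480 + L.
acid balance: 879.17 + 0.323·L = 0.281·(3480 + L)
(0.323 − 0.281)·L = 0.281×3480 − 879.17 = 98.71
L = 98.71 / 0.042 = 2350.2 g/s

2350 g/s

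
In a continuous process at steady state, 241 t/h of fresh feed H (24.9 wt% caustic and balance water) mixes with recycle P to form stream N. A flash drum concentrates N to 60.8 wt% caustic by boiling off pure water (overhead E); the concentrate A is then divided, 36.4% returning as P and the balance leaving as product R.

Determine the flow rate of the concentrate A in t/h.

155.2 t/h

Overall caustic balance (none leaves overhead): caustic in fresh feed = caustic in product, i.e. 241×0.249 = (1−0.364)·A·0.608.
A = 60.009/(0.608×0.636) = 155.19 t/h.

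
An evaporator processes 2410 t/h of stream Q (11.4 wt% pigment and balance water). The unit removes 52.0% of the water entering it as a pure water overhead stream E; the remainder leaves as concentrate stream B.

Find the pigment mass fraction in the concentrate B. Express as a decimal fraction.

pigment is not removed: 2410×0.114 = 274.74 t/h of pigment enters B.
water entering = 2410×0.886 = 2135.3 t/h; overhead removed = 0.520×2135.3 = 1110.3 t/h.
Concentrate = 2410 − 1110.3 = 1299.7 t/h.
Mass fraction = 274.74/1299.7 = 0.211.

0.211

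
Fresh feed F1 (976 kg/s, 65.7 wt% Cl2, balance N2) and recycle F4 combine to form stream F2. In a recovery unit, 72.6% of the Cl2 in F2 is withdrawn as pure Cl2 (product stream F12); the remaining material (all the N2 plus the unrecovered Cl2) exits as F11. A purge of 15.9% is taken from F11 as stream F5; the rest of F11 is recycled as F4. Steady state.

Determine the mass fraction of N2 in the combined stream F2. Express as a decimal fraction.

0.716

N2 enters only via F1 and leaves only via the purge: 976×0.343 = 0.159×(N2 in F11), and the recovery unit passes all N2, so N2 in F2 = N2 in F11 = 2105.5 kg/s.
Cl2 in F2: m_A = 976×0.657 + (1−0.159)·(1−0.726)·m_A, so m_A = 641.23/0.7696 = 833.24 kg/s.
F2 = 833.24 + 2105.5 = 2938.7 kg/s.
N2 fraction in F2 = 2105.5/2938.7 = 0.716.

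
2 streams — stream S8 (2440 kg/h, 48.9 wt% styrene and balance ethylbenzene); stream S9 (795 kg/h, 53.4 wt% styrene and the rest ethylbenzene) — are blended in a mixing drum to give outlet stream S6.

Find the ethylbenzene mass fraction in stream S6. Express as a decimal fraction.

Total flow out = 2440 + 795 = 3235 kg/h.
ethylbenzene in = 2440×0.511 + 795×0.466 = 1617.3 kg/h.
ethylbenzene mass fraction in S6 = 1617.3/3235 = 0.500.

0.500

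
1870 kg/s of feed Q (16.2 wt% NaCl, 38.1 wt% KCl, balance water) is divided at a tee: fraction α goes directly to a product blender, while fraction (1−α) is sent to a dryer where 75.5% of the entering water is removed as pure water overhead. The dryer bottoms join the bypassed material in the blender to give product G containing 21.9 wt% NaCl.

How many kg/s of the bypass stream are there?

All 1870×0.162 = 302.94 kg/s of NaCl reaches G, so G = 302.94/0.219 = 1383.3 kg/s and vapour = 486.71 kg/s.
The evaporator receives (1−α)·1870 of feed at 0.457 water and removes 0.755 of that water:
0.755×0.457×(1−α)×1870 = 486.71
(1−α) = 486.71/645.22 = 0.7543;  α = 0.2457.
Bypass flow = 0.2457×1870 = 459.38 kg/s.

459.4 kg/s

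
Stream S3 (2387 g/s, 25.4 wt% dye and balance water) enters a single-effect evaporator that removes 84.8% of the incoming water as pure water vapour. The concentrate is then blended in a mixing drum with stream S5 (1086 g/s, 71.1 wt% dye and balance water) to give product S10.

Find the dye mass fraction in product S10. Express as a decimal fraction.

0.7022

Vapour removed = 0.848×0.746×2387 = 1510 g/s; concentrate = 876.96 g/s.
dye reaching the mixer = 606.3 (from concentrate) + 1086×0.711 = 1378.4 g/s.
Product flow = 876.96 + 1086 = 1963 g/s; dye fraction = 0.7022.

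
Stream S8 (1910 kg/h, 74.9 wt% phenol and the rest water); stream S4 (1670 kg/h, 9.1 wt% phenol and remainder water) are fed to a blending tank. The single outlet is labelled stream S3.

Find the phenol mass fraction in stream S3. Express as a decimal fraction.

0.442

Total flow out = 1910 + 1670 = 3580 kg/h.
phenol in = 1910×0.749 + 1670×0.091 = 1582.6 kg/h.
phenol mass fraction in S3 = 1582.6/3580 = 0.442.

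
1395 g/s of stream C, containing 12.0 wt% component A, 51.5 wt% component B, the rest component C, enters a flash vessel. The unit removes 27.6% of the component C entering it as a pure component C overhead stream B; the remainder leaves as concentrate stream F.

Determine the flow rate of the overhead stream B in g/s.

140.5 g/s

component C entering = 1395×0.365 = 509.18 g/s; overhead removed = 0.276×509.18 = 140.53 g/s.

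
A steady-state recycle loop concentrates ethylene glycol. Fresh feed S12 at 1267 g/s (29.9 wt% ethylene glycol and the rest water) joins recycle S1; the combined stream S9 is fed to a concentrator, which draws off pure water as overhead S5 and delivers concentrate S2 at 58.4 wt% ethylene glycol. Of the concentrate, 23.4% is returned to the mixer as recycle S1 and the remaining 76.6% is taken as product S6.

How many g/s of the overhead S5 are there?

Overall ethylene glycol balance (none leaves overhead): ethylene glycol in fresh feed = ethylene glycol in product, i.e. 1267×0.299 = (1−0.234)·S2·0.584.
S2 = 378.83/(0.584×0.766) = 846.85 g/s.
Recycle S1 = 0.234×846.85 = 198.16 g/s.
Combined feed S9 = 1267 + 198.16 = 1465.2 g/s.
Overhead S5 = S9 − S2 = 1465.2 − 846.85 = 618.31 g/s.

618.3 g/s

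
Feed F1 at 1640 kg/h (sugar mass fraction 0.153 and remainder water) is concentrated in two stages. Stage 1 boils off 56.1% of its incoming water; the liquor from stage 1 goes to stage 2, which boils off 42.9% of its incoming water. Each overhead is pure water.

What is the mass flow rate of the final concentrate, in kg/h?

599.1 kg/h

water in feed = 1640×0.847 = 1389.1 kg/h.
After stage 1: water left = (1−0.561)×1389.1 = 609.81; stream total = 860.73 kg/h.
After stage 2: water left = (1−0.429)×609.81 = 348.2; final concentrate = 599.12 kg/h.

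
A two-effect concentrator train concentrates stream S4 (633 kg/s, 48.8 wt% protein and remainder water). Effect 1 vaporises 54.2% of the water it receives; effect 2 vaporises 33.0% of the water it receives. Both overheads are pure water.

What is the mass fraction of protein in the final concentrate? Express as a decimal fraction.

0.756

water in feed = 633×0.512 = 324.1 kg/s.
After stage 1: water left = (1−0.542)×324.1 = 148.44; stream total = 457.34 kg/s.
After stage 2: water left = (1−0.330)×148.44 = 99.452; final concentrate = 408.36 kg/s.
protein fraction = 308.9/408.36 = 0.756.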